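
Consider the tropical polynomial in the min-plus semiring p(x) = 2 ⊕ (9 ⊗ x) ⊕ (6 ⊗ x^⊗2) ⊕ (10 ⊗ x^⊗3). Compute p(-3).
p(-3) = 0

A tropical monomial a ⊗ x^⊗i evaluates to a + i · x. Evaluating each term at x = -3:
  Term 0 contributes 2 + 0 · -3 = 2
  Term 1 contributes 9 + 1 · -3 = 6
  Term 2 contributes 6 + 2 · -3 = 0
  Term 3 contributes 10 + 3 · -3 = 1
p(-3) = ⊕ of these = min[2, 6, 0, 1] = 0.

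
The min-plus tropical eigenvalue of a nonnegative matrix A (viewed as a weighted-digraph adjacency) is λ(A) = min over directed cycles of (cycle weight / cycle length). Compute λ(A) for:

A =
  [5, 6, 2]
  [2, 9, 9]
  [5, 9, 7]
λ(A) = 7/2

Enumerate directed cycles and compute their means (weight / length). Sample:
  cycle 0 → 0: weight = 5, length = 1, mean = 5/1 ≈ 5.000
  cycle 1 → 1: weight = 9, length = 1, mean = 9/1 ≈ 9.000
  cycle 2 → 2: weight = 7, length = 1, mean = 7/1 ≈ 7.000
  cycle 0 → 1 → 0: weight = 8, length = 2, mean = 8/2 ≈ 4.000
  cycle 0 → 2 → 0: weight = 7, length = 2, mean = 7/2 ≈ 3.500
  cycle 1 → 0 → 1: weight = 8, length = 2, mean = 8/2 ≈ 4.000
Minimum mean = 3.500, attained e.g. along the cycle 0 → 2 → 0 with weight 7 and length 2. So λ(A) = 7/2 = 7/2.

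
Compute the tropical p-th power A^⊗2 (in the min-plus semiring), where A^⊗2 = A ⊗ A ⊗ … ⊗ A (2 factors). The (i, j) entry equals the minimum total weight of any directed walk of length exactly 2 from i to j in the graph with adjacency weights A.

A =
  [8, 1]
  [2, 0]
A^⊗2 =
  [3, 1]
  [2, 0]

Each entry (A^⊗2)_ij equals the minimum over all length-2 walks i = v_0 → v_1 → … → v_2 = j of Σ_t A[v_t][v_{t+1}]. For example, for (i, j) = (0, 1) we minimise over 2 possible intermediate vertex sequences; the minimum is 1, attained along the walk 0 → 1 → 1.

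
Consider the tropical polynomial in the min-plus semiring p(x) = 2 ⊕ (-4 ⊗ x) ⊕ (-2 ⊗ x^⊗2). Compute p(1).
p(1) = -3

A tropical monomial a ⊗ x^⊗i evaluates to a + i · x. Evaluating each term at x = 1:
  Term 0 contributes 2 + 0 · 1 = 2
  Term 1 contributes -4 + 1 · 1 = -3
  Term 2 contributes -2 + 2 · 1 = 0
p(1) = ⊕ of these = min[2, -3, 0] = -3.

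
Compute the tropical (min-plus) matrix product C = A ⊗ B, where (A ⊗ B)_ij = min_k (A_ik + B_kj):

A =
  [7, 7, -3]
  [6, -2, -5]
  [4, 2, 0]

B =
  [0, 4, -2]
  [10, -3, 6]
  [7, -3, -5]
A ⊗ B =
  [4, -6, -8]
  [2, -8, -10]
  [4, -3, -5]

Apply the min-plus product entry-by-entry:
  C[0][0] = min over k of (A[0][0] + B[0][0] = 7 + 0 = 7, A[0][1] + B[1][0] = 7 + 10 = 17, A[0][2] + B[2][0] = -3 + 7 = 4) = 4 (attained at k = 2)
  C[0][1] = min over k of (A[0][0] + B[0][1] = 7 + 4 = 11, A[0][1] + B[1][1] = 7 + -3 = 4, A[0][2] + B[2][1] = -3 + -3 = -6) = -6 (attained at k = 2)
  C[0][2] = min over k of (A[0][0] + B[0][2] = 7 + -2 = 5, A[0][1] + B[1][2] = 7 + 6 = 13, A[0][2] + B[2][2] = -3 + -5 = -8) = -8 (attained at k = 2)
  C[1][0] = min over k of (A[1][0] + B[0][0] = 6 + 0 = 6, A[1][1] + B[1][0] = -2 + 10 = 8, A[1][2] + B[2][0] = -5 + 7 = 2) = 2 (attained at k = 2)
  C[1][1] = min over k of (A[1][0] + B[0][1] = 6 + 4 = 10, A[1][1] + B[1][1] = -2 + -3 = -5, A[1][2] + B[2][1] = -5 + -3 = -8) = -8 (attained at k = 2)
  C[1][2] = min over k of (A[1][0] + B[0][2] = 6 + -2 = 4, A[1][1] + B[1][2] = -2 + 6 = 4, A[1][2] + B[2][2] = -5 + -5 = -10) = -10 (attained at k = 2)
  C[2][0] = min over k of (A[2][0] + B[0][0] = 4 + 0 = 4, A[2][1] + B[1][0] = 2 + 10 = 12, A[2][2] + B[2][0] = 0 + 7 = 7) = 4 (attained at k = 0)
  C[2][1] = min over k of (A[2][0] + B[0][1] = 4 + 4 = 8, A[2][1] + B[1][1] = 2 + -3 = -1, A[2][2] + B[2][1] = 0 + -3 = -3) = -3 (attained at k = 2)
  C[2][2] = min over k of (A[2][0] + B[0][2] = 4 + -2 = 2, A[2][1] + B[1][2] = 2 + 6 = 8, A[2][2] + B[2][2] = 0 + -5 = -5) = -5 (attained at k = 2)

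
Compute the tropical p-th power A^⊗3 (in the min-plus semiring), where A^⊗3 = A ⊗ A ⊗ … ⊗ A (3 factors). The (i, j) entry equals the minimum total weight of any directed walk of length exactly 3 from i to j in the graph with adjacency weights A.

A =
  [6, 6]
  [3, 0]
A^⊗3 =
  [9, 6]
  [3, 0]

Each entry (A^⊗3)_ij equals the minimum over all length-3 walks i = v_0 → v_1 → … → v_3 = j of Σ_t A[v_t][v_{t+1}]. For example, for (i, j) = (0, 1) we minimise over 4 possible intermediate vertex sequences; the minimum is 6, attained along the walk 0 → 1 → 1 → 1.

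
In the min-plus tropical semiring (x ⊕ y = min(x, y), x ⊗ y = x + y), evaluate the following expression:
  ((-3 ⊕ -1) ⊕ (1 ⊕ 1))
((-3 ⊕ -1) ⊕ (1 ⊕ 1)) = -3

Expand innermost to outermost. Recall ⊕ takes the minimum of its arguments and ⊗ takes their sum. Working out the expression ((-3 ⊕ -1) ⊕ (1 ⊕ 1)) gives -3.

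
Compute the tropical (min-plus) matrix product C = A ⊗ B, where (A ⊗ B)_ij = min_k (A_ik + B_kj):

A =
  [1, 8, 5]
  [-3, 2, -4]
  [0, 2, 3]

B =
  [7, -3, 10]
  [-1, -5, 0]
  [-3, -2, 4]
A ⊗ B =
  [2, -2, 8]
  [-7, -6, 0]
  [0, -3, 2]

Apply the min-plus product entry-by-entry:
  C[0][0] = min over k of (A[0][0] + B[0][0] = 1 + 7 = 8, A[0][1] + B[1][0] = 8 + -1 = 7, A[0][2] + B[2][0] = 5 + -3 = 2) = 2 (attained at k = 2)
  C[0][1] = min over k of (A[0][0] + B[0][1] = 1 + -3 = -2, A[0][1] + B[1][1] = 8 + -5 = 3, A[0][2] + B[2][1] = 5 + -2 = 3) = -2 (attained at k = 0)
  C[0][2] = min over k of (A[0][0] + B[0][2] = 1 + 10 = 11, A[0][1] + B[1][2] = 8 + 0 = 8, A[0][2] + B[2][2] = 5 + 4 = 9) = 8 (attained at k = 1)
  C[1][0] = min over k of (A[1][0] + B[0][0] = -3 + 7 = 4, A[1][1] + B[1][0] = 2 + -1 = 1, A[1][2] + B[2][0] = -4 + -3 = -7) = -7 (attained at k = 2)
  C[1][1] = min over k of (A[1][0] + B[0][1] = -3 + -3 = -6, A[1][1] + B[1][1] = 2 + -5 = -3, A[1][2] + B[2][1] = -4 + -2 = -6) = -6 (attained at k = 0)
  C[1][2] = min over k of (A[1][0] + B[0][2] = -3 + 10 = 7, A[1][1] + B[1][2] = 2 + 0 = 2, A[1][2] + B[2][2] = -4 + 4 = 0) = 0 (attained at k = 2)
  C[2][0] = min over k of (A[2][0] + B[0][0] = 0 + 7 = 7, A[2][1] + B[1][0] = 2 + -1 = 1, A[2][2] + B[2][0] = 3 + -3 = 0) = 0 (attained at k = 2)
  C[2][1] = min over k of (A[2][0] + B[0][1] = 0 + -3 = -3, A[2][1] + B[1][1] = 2 + -5 = -3, A[2][2] + B[2][1] = 3 + -2 = 1) = -3 (attained at k = 0)
  C[2][2] = min over k of (A[2][0] + B[0][2] = 0 + 10 = 10, A[2][1] + B[1][2] = 2 + 0 = 2, A[2][2] + B[2][2] = 3 + 4 = 7) = 2 (attained at k = 1)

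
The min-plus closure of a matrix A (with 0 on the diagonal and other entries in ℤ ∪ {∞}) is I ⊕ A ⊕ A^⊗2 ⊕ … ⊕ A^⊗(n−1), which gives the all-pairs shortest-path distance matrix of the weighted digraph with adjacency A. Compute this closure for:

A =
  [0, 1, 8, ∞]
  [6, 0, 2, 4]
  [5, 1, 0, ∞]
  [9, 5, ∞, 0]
Closure =
  [0, 1, 3, 5]
  [6, 0, 2, 4]
  [5, 1, 0, 5]
  [9, 5, 7, 0]

This is the Floyd-Warshall all-pairs shortest-path computation. For each intermediate vertex k = 0, 1, …, 3, update dist[i][j] ← min(dist[i][j], dist[i][k] + dist[k][j]). The final matrix gives, for each (i, j), the minimum total weight of any directed path from i to j (possibly empty when i = j).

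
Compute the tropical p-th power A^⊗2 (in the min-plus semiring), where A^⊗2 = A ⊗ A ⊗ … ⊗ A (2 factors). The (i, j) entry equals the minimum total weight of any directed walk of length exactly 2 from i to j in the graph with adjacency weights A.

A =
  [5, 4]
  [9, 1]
A^⊗2 =
  [10, 5]
  [10, 2]

Each entry (A^⊗2)_ij equals the minimum over all length-2 walks i = v_0 → v_1 → … → v_2 = j of Σ_t A[v_t][v_{t+1}]. For example, for (i, j) = (0, 1) we minimise over 2 possible intermediate vertex sequences; the minimum is 5, attained along the walk 0 → 1 → 1.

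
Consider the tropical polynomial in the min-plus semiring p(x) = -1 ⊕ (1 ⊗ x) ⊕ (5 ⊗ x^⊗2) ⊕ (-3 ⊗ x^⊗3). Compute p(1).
p(1) = -1

A tropical monomial a ⊗ x^⊗i evaluates to a + i · x. Evaluating each term at x = 1:
  Term 0 contributes -1 + 0 · 1 = -1
  Term 1 contributes 1 + 1 · 1 = 2
  Term 2 contributes 5 + 2 · 1 = 7
  Term 3 contributes -3 + 3 · 1 = 0
p(1) = ⊕ of these = min[-1, 2, 7, 0] = -1.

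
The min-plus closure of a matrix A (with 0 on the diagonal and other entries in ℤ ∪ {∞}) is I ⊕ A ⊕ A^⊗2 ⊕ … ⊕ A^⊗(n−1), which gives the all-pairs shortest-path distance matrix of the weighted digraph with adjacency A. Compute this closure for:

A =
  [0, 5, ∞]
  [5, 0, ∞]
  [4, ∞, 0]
Closure =
  [0, 5, ∞]
  [5, 0, ∞]
  [4, 9, 0]

This is the Floyd-Warshall all-pairs shortest-path computation. For each intermediate vertex k = 0, 1, …, 2, update dist[i][j] ← min(dist[i][j], dist[i][k] + dist[k][j]). The final matrix gives, for each (i, j), the minimum total weight of any directed path from i to j (possibly empty when i = j).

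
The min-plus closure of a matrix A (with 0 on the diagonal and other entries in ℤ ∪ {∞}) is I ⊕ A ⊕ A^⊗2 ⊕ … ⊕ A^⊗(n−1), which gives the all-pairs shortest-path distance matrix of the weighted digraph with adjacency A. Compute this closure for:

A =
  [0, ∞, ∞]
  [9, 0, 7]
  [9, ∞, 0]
Closure =
  [0, ∞, ∞]
  [9, 0, 7]
  [9, ∞, 0]

This is the Floyd-Warshall all-pairs shortest-path computation. For each intermediate vertex k = 0, 1, …, 2, update dist[i][j] ← min(dist[i][j], dist[i][k] + dist[k][j]). The final matrix gives, for each (i, j), the minimum total weight of any directed path from i to j (possibly empty when i = j).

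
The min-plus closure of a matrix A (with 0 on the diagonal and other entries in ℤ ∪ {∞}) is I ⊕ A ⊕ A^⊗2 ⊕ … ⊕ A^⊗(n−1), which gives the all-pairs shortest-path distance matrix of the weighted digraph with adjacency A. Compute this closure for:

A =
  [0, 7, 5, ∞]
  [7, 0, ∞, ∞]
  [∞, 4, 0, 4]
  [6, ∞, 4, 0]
Closure =
  [0, 7, 5, 9]
  [7, 0, 12, 16]
  [10, 4, 0, 4]
  [6, 8, 4, 0]

This is the Floyd-Warshall all-pairs shortest-path computation. For each intermediate vertex k = 0, 1, …, 3, update dist[i][j] ← min(dist[i][j], dist[i][k] + dist[k][j]). The final matrix gives, for each (i, j), the minimum total weight of any directed path from i to j (possibly empty when i = j).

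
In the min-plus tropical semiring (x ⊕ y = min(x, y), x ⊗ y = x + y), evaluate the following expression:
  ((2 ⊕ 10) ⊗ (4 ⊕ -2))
((2 ⊕ 10) ⊗ (4 ⊕ -2)) = 0

Expand innermost to outermost. Recall ⊕ takes the minimum of its arguments and ⊗ takes their sum. Working out the expression ((2 ⊕ 10) ⊗ (4 ⊕ -2)) gives 0.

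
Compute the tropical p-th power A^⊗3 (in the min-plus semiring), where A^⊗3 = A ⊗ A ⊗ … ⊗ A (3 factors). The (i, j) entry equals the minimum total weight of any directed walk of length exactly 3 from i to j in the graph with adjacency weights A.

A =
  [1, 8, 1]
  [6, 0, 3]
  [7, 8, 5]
A^⊗3 =
  [3, 8, 3]
  [6, 0, 3]
  [9, 8, 9]

Each entry (A^⊗3)_ij equals the minimum over all length-3 walks i = v_0 → v_1 → … → v_3 = j of Σ_t A[v_t][v_{t+1}]. For example, for (i, j) = (0, 2) we minimise over 9 possible intermediate vertex sequences; the minimum is 3, attained along the walk 0 → 0 → 0 → 2.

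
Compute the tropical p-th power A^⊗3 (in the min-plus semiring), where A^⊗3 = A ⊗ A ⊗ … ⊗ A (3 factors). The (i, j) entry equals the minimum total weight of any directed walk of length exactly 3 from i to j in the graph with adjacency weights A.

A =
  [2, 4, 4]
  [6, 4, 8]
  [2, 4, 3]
A^⊗3 =
  [6, 8, 8]
  [10, 12, 12]
  [6, 8, 8]

Each entry (A^⊗3)_ij equals the minimum over all length-3 walks i = v_0 → v_1 → … → v_3 = j of Σ_t A[v_t][v_{t+1}]. For example, for (i, j) = (0, 2) we minimise over 9 possible intermediate vertex sequences; the minimum is 8, attained along the walk 0 → 0 → 0 → 2.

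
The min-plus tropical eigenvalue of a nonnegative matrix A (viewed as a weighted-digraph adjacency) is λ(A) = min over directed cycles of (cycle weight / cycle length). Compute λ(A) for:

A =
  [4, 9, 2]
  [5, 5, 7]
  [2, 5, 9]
λ(A) = 2

Enumerate directed cycles and compute their means (weight / length). Sample:
  cycle 0 → 0: weight = 4, length = 1, mean = 4/1 ≈ 4.000
  cycle 1 → 1: weight = 5, length = 1, mean = 5/1 ≈ 5.000
  cycle 2 → 2: weight = 9, length = 1, mean = 9/1 ≈ 9.000
  cycle 0 → 1 → 0: weight = 14, length = 2, mean = 14/2 ≈ 7.000
  cycle 0 → 2 → 0: weight = 4, length = 2, mean = 4/2 ≈ 2.000
  cycle 1 → 0 → 1: weight = 14, length = 2, mean = 14/2 ≈ 7.000
Minimum mean = 2.000, attained e.g. along the cycle 0 → 2 → 0 with weight 4 and length 2. So λ(A) = 4/2 = 2.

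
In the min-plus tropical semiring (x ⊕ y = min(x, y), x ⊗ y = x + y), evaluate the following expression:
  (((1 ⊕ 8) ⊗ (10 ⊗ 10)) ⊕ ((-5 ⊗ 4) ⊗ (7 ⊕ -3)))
(((1 ⊕ 8) ⊗ (10 ⊗ 10)) ⊕ ((-5 ⊗ 4) ⊗ (7 ⊕ -3))) = -4

Expand innermost to outermost. Recall ⊕ takes the minimum of its arguments and ⊗ takes their sum. Working out the expression (((1 ⊕ 8) ⊗ (10 ⊗ 10)) ⊕ ((-5 ⊗ 4) ⊗ (7 ⊕ -3))) gives -4.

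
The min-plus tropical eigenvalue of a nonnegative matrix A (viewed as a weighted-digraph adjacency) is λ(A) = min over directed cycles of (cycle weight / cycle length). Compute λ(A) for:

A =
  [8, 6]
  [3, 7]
λ(A) = 9/2

Enumerate directed cycles and compute their means (weight / length). Sample:
  cycle 0 → 0: weight = 8, length = 1, mean = 8/1 ≈ 8.000
  cycle 1 → 1: weight = 7, length = 1, mean = 7/1 ≈ 7.000
  cycle 0 → 1 → 0: weight = 9, length = 2, mean = 9/2 ≈ 4.500
  cycle 1 → 0 → 1: weight = 9, length = 2, mean = 9/2 ≈ 4.500
Minimum mean = 4.500, attained e.g. along the cycle 0 → 1 → 0 with weight 9 and length 2. So λ(A) = 9/2 = 9/2.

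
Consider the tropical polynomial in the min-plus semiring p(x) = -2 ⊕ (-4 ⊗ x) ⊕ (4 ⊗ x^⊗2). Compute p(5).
p(5) = -2

A tropical monomial a ⊗ x^⊗i evaluates to a + i · x. Evaluating each term at x = 5:
  Term 0 contributes -2 + 0 · 5 = -2
  Term 1 contributes -4 + 1 · 5 = 1
  Term 2 contributes 4 + 2 · 5 = 14
p(5) = ⊕ of these = min[-2, 1, 14] = -2.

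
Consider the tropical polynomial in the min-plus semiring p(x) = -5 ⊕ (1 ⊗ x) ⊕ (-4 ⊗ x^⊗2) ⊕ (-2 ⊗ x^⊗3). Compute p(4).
p(4) = -5

A tropical monomial a ⊗ x^⊗i evaluates to a + i · x. Evaluating each term at x = 4:
  Term 0 contributes -5 + 0 · 4 = -5
  Term 1 contributes 1 + 1 · 4 = 5
  Term 2 contributes -4 + 2 · 4 = 4
  Term 3 contributes -2 + 3 · 4 = 10
p(4) = ⊕ of these = min[-5, 5, 4, 10] = -5.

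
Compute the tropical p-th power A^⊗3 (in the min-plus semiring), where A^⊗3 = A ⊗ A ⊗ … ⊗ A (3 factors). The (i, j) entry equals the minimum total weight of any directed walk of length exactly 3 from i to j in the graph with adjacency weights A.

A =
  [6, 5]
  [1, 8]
A^⊗3 =
  [12, 11]
  [7, 12]

Each entry (A^⊗3)_ij equals the minimum over all length-3 walks i = v_0 → v_1 → … → v_3 = j of Σ_t A[v_t][v_{t+1}]. For example, for (i, j) = (0, 1) we minimise over 4 possible intermediate vertex sequences; the minimum is 11, attained along the walk 0 → 1 → 0 → 1.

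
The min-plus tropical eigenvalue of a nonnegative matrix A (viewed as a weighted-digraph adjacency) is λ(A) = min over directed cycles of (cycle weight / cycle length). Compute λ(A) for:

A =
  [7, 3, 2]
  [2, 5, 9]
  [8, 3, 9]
λ(A) = 7/3

Enumerate directed cycles and compute their means (weight / length). Sample:
  cycle 0 → 0: weight = 7, length = 1, mean = 7/1 ≈ 7.000
  cycle 1 → 1: weight = 5, length = 1, mean = 5/1 ≈ 5.000
  cycle 2 → 2: weight = 9, length = 1, mean = 9/1 ≈ 9.000
  cycle 0 → 1 → 0: weight = 5, length = 2, mean = 5/2 ≈ 2.500
  cycle 0 → 2 → 0: weight = 10, length = 2, mean = 10/2 ≈ 5.000
  cycle 1 → 0 → 1: weight = 5, length = 2, mean = 5/2 ≈ 2.500
Minimum mean = 2.333, attained e.g. along the cycle 0 → 2 → 1 → 0 with weight 7 and length 3. So λ(A) = 7/3 = 7/3.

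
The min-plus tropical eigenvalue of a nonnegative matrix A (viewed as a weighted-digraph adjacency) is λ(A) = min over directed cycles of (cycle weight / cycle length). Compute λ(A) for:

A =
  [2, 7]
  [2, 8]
λ(A) = 2

Enumerate directed cycles and compute their means (weight / length). Sample:
  cycle 0 → 0: weight = 2, length = 1, mean = 2/1 ≈ 2.000
  cycle 1 → 1: weight = 8, length = 1, mean = 8/1 ≈ 8.000
  cycle 0 → 1 → 0: weight = 9, length = 2, mean = 9/2 ≈ 4.500
  cycle 1 → 0 → 1: weight = 9, length = 2, mean = 9/2 ≈ 4.500
Minimum mean = 2.000, attained e.g. along the cycle 0 → 0 with weight 2 and length 1. So λ(A) = 2/1 = 2.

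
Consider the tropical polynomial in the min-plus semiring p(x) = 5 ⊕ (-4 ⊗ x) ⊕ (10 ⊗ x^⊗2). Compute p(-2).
p(-2) = -6

A tropical monomial a ⊗ x^⊗i evaluates to a + i · x. Evaluating each term at x = -2:
  Term 0 contributes 5 + 0 · -2 = 5
  Term 1 contributes -4 + 1 · -2 = -6
  Term 2 contributes 10 + 2 · -2 = 6
p(-2) = ⊕ of these = min[5, -6, 6] = -6.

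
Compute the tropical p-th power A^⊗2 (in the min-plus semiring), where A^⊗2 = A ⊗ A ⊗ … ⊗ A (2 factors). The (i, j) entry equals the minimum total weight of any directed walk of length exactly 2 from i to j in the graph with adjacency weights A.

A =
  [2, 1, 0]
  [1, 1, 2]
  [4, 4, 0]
A^⊗2 =
  [2, 2, 0]
  [2, 2, 1]
  [4, 4, 0]

Each entry (A^⊗2)_ij equals the minimum over all length-2 walks i = v_0 → v_1 → … → v_2 = j of Σ_t A[v_t][v_{t+1}]. For example, for (i, j) = (0, 2) we minimise over 3 possible intermediate vertex sequences; the minimum is 0, attained along the walk 0 → 2 → 2.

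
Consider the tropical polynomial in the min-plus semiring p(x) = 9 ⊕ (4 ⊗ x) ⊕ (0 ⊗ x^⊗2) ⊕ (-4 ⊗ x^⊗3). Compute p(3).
p(3) = 5

A tropical monomial a ⊗ x^⊗i evaluates to a + i · x. Evaluating each term at x = 3:
  Term 0 contributes 9 + 0 · 3 = 9
  Term 1 contributes 4 + 1 · 3 = 7
  Term 2 contributes 0 + 2 · 3 = 6
  Term 3 contributes -4 + 3 · 3 = 5
p(3) = ⊕ of these = min[9, 7, 6, 5] = 5.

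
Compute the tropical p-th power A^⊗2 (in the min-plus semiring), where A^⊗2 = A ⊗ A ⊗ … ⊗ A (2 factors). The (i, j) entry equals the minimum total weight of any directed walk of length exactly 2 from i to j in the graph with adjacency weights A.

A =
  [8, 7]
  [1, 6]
A^⊗2 =
  [8, 13]
  [7, 8]

Each entry (A^⊗2)_ij equals the minimum over all length-2 walks i = v_0 → v_1 → … → v_2 = j of Σ_t A[v_t][v_{t+1}]. For example, for (i, j) = (0, 1) we minimise over 2 possible intermediate vertex sequences; the minimum is 13, attained along the walk 0 → 1 → 1.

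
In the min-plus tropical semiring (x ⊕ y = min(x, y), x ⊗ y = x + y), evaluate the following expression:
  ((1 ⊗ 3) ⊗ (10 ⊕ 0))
((1 ⊗ 3) ⊗ (10 ⊕ 0)) = 4

Expand innermost to outermost. Recall ⊕ takes the minimum of its arguments and ⊗ takes their sum. Working out the expression ((1 ⊗ 3) ⊗ (10 ⊕ 0)) gives 4.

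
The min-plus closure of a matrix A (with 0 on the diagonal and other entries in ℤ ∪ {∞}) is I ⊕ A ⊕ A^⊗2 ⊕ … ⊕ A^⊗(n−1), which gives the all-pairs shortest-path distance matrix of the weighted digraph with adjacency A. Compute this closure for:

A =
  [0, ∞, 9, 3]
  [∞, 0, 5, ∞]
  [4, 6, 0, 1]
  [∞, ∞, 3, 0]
Closure =
  [0, 12, 6, 3]
  [9, 0, 5, 6]
  [4, 6, 0, 1]
  [7, 9, 3, 0]

This is the Floyd-Warshall all-pairs shortest-path computation. For each intermediate vertex k = 0, 1, …, 3, update dist[i][j] ← min(dist[i][j], dist[i][k] + dist[k][j]). The final matrix gives, for each (i, j), the minimum total weight of any directed path from i to j (possibly empty when i = j).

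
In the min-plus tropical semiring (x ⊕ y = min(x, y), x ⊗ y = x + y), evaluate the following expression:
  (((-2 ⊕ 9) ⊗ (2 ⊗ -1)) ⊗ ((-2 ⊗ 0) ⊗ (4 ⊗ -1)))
(((-2 ⊕ 9) ⊗ (2 ⊗ -1)) ⊗ ((-2 ⊗ 0) ⊗ (4 ⊗ -1))) = 0

Expand innermost to outermost. Recall ⊕ takes the minimum of its arguments and ⊗ takes their sum. Working out the expression (((-2 ⊕ 9) ⊗ (2 ⊗ -1)) ⊗ ((-2 ⊗ 0) ⊗ (4 ⊗ -1))) gives 0.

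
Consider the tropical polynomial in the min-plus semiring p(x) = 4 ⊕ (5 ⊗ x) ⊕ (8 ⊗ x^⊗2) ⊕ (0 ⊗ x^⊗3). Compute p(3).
p(3) = 4

A tropical monomial a ⊗ x^⊗i evaluates to a + i · x. Evaluating each term at x = 3:
  Term 0 contributes 4 + 0 · 3 = 4
  Term 1 contributes 5 + 1 · 3 = 8
  Term 2 contributes 8 + 2 · 3 = 14
  Term 3 contributes 0 + 3 · 3 = 9
p(3) = ⊕ of these = min[4, 8, 14, 9] = 4.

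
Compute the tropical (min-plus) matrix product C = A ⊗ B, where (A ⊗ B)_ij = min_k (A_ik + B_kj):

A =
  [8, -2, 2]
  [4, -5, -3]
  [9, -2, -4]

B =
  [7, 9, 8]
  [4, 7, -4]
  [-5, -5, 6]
A ⊗ B =
  [-3, -3, -6]
  [-8, -8, -9]
  [-9, -9, -6]

Apply the min-plus product entry-by-entry:
  C[0][0] = min over k of (A[0][0] + B[0][0] = 8 + 7 = 15, A[0][1] + B[1][0] = -2 + 4 = 2, A[0][2] + B[2][0] = 2 + -5 = -3) = -3 (attained at k = 2)
  C[0][1] = min over k of (A[0][0] + B[0][1] = 8 + 9 = 17, A[0][1] + B[1][1] = -2 + 7 = 5, A[0][2] + B[2][1] = 2 + -5 = -3) = -3 (attained at k = 2)
  C[0][2] = min over k of (A[0][0] + B[0][2] = 8 + 8 = 16, A[0][1] + B[1][2] = -2 + -4 = -6, A[0][2] + B[2][2] = 2 + 6 = 8) = -6 (attained at k = 1)
  C[1][0] = min over k of (A[1][0] + B[0][0] = 4 + 7 = 11, A[1][1] + B[1][0] = -5 + 4 = -1, A[1][2] + B[2][0] = -3 + -5 = -8) = -8 (attained at k = 2)
  C[1][1] = min over k of (A[1][0] + B[0][1] = 4 + 9 = 13, A[1][1] + B[1][1] = -5 + 7 = 2, A[1][2] + B[2][1] = -3 + -5 = -8) = -8 (attained at k = 2)
  C[1][2] = min over k of (A[1][0] + B[0][2] = 4 + 8 = 12, A[1][1] + B[1][2] = -5 + -4 = -9, A[1][2] + B[2][2] = -3 + 6 = 3) = -9 (attained at k = 1)
  C[2][0] = min over k of (A[2][0] + B[0][0] = 9 + 7 = 16, A[2][1] + B[1][0] = -2 + 4 = 2, A[2][2] + B[2][0] = -4 + -5 = -9) = -9 (attained at k = 2)
  C[2][1] = min over k of (A[2][0] + B[0][1] = 9 + 9 = 18, A[2][1] + B[1][1] = -2 + 7 = 5, A[2][2] + B[2][1] = -4 + -5 = -9) = -9 (attained at k = 2)
  C[2][2] = min over k of (A[2][0] + B[0][2] = 9 + 8 = 17, A[2][1] + B[1][2] = -2 + -4 = -6, A[2][2] + B[2][2] = -4 + 6 = 2) = -6 (attained at k = 1)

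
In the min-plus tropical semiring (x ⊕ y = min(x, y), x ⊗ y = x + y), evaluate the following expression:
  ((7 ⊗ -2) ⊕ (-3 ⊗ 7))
((7 ⊗ -2) ⊕ (-3 ⊗ 7)) = 4

Expand innermost to outermost. Recall ⊕ takes the minimum of its arguments and ⊗ takes their sum. Working out the expression ((7 ⊗ -2) ⊕ (-3 ⊗ 7)) gives 4.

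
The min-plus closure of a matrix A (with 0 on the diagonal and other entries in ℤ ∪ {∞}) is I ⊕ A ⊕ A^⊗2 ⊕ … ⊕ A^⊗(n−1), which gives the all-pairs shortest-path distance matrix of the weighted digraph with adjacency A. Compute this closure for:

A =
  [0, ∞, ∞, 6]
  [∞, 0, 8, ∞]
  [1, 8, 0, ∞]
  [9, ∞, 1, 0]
Closure =
  [0, 15, 7, 6]
  [9, 0, 8, 15]
  [1, 8, 0, 7]
  [2, 9, 1, 0]

This is the Floyd-Warshall all-pairs shortest-path computation. For each intermediate vertex k = 0, 1, …, 3, update dist[i][j] ← min(dist[i][j], dist[i][k] + dist[k][j]). The final matrix gives, for each (i, j), the minimum total weight of any directed path from i to j (possibly empty when i = j).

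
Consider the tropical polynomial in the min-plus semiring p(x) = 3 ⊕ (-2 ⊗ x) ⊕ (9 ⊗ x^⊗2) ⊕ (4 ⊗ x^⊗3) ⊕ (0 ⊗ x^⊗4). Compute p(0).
p(0) = -2

A tropical monomial a ⊗ x^⊗i evaluates to a + i · x. Evaluating each term at x = 0:
  Term 0 contributes 3 + 0 · 0 = 3
  Term 1 contributes -2 + 1 · 0 = -2
  Term 2 contributes 9 + 2 · 0 = 9
  Term 3 contributes 4 + 3 · 0 = 4
  Term 4 contributes 0 + 4 · 0 = 0
p(0) = ⊕ of these = min[3, -2, 9, 4, 0] = -2.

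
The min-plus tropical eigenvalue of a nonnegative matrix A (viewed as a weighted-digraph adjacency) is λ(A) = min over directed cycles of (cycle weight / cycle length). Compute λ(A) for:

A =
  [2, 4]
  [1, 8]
λ(A) = 2

Enumerate directed cycles and compute their means (weight / length). Sample:
  cycle 0 → 0: weight = 2, length = 1, mean = 2/1 ≈ 2.000
  cycle 1 → 1: weight = 8, length = 1, mean = 8/1 ≈ 8.000
  cycle 0 → 1 → 0: weight = 5, length = 2, mean = 5/2 ≈ 2.500
  cycle 1 → 0 → 1: weight = 5, length = 2, mean = 5/2 ≈ 2.500
Minimum mean = 2.000, attained e.g. along the cycle 0 → 0 with weight 2 and length 1. So λ(A) = 2/1 = 2.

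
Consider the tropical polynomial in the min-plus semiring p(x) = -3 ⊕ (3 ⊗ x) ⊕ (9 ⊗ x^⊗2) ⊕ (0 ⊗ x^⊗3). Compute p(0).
p(0) = -3

A tropical monomial a ⊗ x^⊗i evaluates to a + i · x. Evaluating each term at x = 0:
  Term 0 contributes -3 + 0 · 0 = -3
  Term 1 contributes 3 + 1 · 0 = 3
  Term 2 contributes 9 + 2 · 0 = 9
  Term 3 contributes 0 + 3 · 0 = 0
p(0) = ⊕ of these = min[-3, 3, 9, 0] = -3.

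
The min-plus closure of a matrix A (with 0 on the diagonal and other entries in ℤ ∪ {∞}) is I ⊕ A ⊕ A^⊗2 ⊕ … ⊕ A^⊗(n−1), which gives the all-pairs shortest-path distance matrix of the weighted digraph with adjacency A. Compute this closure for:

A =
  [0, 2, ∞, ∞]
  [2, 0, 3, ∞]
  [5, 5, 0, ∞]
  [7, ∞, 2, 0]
Closure =
  [0, 2, 5, ∞]
  [2, 0, 3, ∞]
  [5, 5, 0, ∞]
  [7, 7, 2, 0]

This is the Floyd-Warshall all-pairs shortest-path computation. For each intermediate vertex k = 0, 1, …, 3, update dist[i][j] ← min(dist[i][j], dist[i][k] + dist[k][j]). The final matrix gives, for each (i, j), the minimum total weight of any directed path from i to j (possibly empty when i = j).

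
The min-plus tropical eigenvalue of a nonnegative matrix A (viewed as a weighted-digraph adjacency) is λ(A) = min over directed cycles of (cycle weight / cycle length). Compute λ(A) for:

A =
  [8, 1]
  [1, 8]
λ(A) = 1

Enumerate directed cycles and compute their means (weight / length). Sample:
  cycle 0 → 0: weight = 8, length = 1, mean = 8/1 ≈ 8.000
  cycle 1 → 1: weight = 8, length = 1, mean = 8/1 ≈ 8.000
  cycle 0 → 1 → 0: weight = 2, length = 2, mean = 2/2 ≈ 1.000
  cycle 1 → 0 → 1: weight = 2, length = 2, mean = 2/2 ≈ 1.000
Minimum mean = 1.000, attained e.g. along the cycle 0 → 1 → 0 with weight 2 and length 2. So λ(A) = 2/2 = 1.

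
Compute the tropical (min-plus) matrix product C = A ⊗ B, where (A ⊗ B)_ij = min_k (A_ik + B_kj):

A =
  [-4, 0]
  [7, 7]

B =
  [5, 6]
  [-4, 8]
A ⊗ B =
  [-4, 2]
  [3, 13]

Apply the min-plus product entry-by-entry:
  C[0][0] = min over k of (A[0][0] + B[0][0] = -4 + 5 = 1, A[0][1] + B[1][0] = 0 + -4 = -4) = -4 (attained at k = 1)
  C[0][1] = min over k of (A[0][0] + B[0][1] = -4 + 6 = 2, A[0][1] + B[1][1] = 0 + 8 = 8) = 2 (attained at k = 0)
  C[1][0] = min over k of (A[1][0] + B[0][0] = 7 + 5 = 12, A[1][1] + B[1][0] = 7 + -4 = 3) = 3 (attained at k = 1)
  C[1][1] = min over k of (A[1][0] + B[0][1] = 7 + 6 = 13, A[1][1] + B[1][1] = 7 + 8 = 15) = 13 (attained at k = 0)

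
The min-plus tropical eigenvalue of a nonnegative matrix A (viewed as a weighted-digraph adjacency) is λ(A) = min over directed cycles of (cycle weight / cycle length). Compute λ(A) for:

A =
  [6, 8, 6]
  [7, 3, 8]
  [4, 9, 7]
λ(A) = 3

Enumerate directed cycles and compute their means (weight / length). Sample:
  cycle 0 → 0: weight = 6, length = 1, mean = 6/1 ≈ 6.000
  cycle 1 → 1: weight = 3, length = 1, mean = 3/1 ≈ 3.000
  cycle 2 → 2: weight = 7, length = 1, mean = 7/1 ≈ 7.000
  cycle 0 → 1 → 0: weight = 15, length = 2, mean = 15/2 ≈ 7.500
  cycle 0 → 2 → 0: weight = 10, length = 2, mean = 10/2 ≈ 5.000
  cycle 1 → 0 → 1: weight = 15, length = 2, mean = 15/2 ≈ 7.500
Minimum mean = 3.000, attained e.g. along the cycle 1 → 1 with weight 3 and length 1. So λ(A) = 3/1 = 3.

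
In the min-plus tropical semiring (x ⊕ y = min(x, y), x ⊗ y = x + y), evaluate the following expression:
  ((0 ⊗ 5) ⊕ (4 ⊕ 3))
((0 ⊗ 5) ⊕ (4 ⊕ 3)) = 3

Expand innermost to outermost. Recall ⊕ takes the minimum of its arguments and ⊗ takes their sum. Working out the expression ((0 ⊗ 5) ⊕ (4 ⊕ 3)) gives 3.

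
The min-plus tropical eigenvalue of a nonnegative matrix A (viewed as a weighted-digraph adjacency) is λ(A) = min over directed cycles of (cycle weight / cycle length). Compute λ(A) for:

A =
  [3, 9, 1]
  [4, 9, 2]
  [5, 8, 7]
λ(A) = 3

Enumerate directed cycles and compute their means (weight / length). Sample:
  cycle 0 → 0: weight = 3, length = 1, mean = 3/1 ≈ 3.000
  cycle 1 → 1: weight = 9, length = 1, mean = 9/1 ≈ 9.000
  cycle 2 → 2: weight = 7, length = 1, mean = 7/1 ≈ 7.000
  cycle 0 → 1 → 0: weight = 13, length = 2, mean = 13/2 ≈ 6.500
  cycle 0 → 2 → 0: weight = 6, length = 2, mean = 6/2 ≈ 3.000
  cycle 1 → 0 → 1: weight = 13, length = 2, mean = 13/2 ≈ 6.500
Minimum mean = 3.000, attained e.g. along the cycle 0 → 0 with weight 3 and length 1. So λ(A) = 3/1 = 3.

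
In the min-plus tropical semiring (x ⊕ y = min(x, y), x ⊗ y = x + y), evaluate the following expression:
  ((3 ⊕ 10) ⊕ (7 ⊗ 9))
((3 ⊕ 10) ⊕ (7 ⊗ 9)) = 3

Expand innermost to outermost. Recall ⊕ takes the minimum of its arguments and ⊗ takes their sum. Working out the expression ((3 ⊕ 10) ⊕ (7 ⊗ 9)) gives 3.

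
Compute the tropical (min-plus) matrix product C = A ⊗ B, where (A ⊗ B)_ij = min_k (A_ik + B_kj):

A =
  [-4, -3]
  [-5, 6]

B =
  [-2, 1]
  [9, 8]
A ⊗ B =
  [-6, -3]
  [-7, -4]

Apply the min-plus product entry-by-entry:
  C[0][0] = min over k of (A[0][0] + B[0][0] = -4 + -2 = -6, A[0][1] + B[1][0] = -3 + 9 = 6) = -6 (attained at k = 0)
  C[0][1] = min over k of (A[0][0] + B[0][1] = -4 + 1 = -3, A[0][1] + B[1][1] = -3 + 8 = 5) = -3 (attained at k = 0)
  C[1][0] = min over k of (A[1][0] + B[0][0] = -5 + -2 = -7, A[1][1] + B[1][0] = 6 + 9 = 15) = -7 (attained at k = 0)
  C[1][1] = min over k of (A[1][0] + B[0][1] = -5 + 1 = -4, A[1][1] + B[1][1] = 6 + 8 = 14) = -4 (attained at k = 0)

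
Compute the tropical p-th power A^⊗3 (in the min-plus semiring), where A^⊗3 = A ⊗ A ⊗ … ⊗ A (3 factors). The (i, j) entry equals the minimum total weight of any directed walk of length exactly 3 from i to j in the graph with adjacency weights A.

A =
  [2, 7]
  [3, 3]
A^⊗3 =
  [6, 11]
  [7, 9]

Each entry (A^⊗3)_ij equals the minimum over all length-3 walks i = v_0 → v_1 → … → v_3 = j of Σ_t A[v_t][v_{t+1}]. For example, for (i, j) = (0, 1) we minimise over 4 possible intermediate vertex sequences; the minimum is 11, attained along the walk 0 → 0 → 0 → 1.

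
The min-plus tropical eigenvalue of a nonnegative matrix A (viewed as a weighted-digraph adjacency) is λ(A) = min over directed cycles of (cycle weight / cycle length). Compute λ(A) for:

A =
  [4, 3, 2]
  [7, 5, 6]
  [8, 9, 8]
λ(A) = 4

Enumerate directed cycles and compute their means (weight / length). Sample:
  cycle 0 → 0: weight = 4, length = 1, mean = 4/1 ≈ 4.000
  cycle 1 → 1: weight = 5, length = 1, mean = 5/1 ≈ 5.000
  cycle 2 → 2: weight = 8, length = 1, mean = 8/1 ≈ 8.000
  cycle 0 → 1 → 0: weight = 10, length = 2, mean = 10/2 ≈ 5.000
  cycle 0 → 2 → 0: weight = 10, length = 2, mean = 10/2 ≈ 5.000
  cycle 1 → 0 → 1: weight = 10, length = 2, mean = 10/2 ≈ 5.000
Minimum mean = 4.000, attained e.g. along the cycle 0 → 0 with weight 4 and length 1. So λ(A) = 4/1 = 4.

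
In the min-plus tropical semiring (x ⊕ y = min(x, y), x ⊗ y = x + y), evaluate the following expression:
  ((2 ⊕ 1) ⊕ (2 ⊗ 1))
((2 ⊕ 1) ⊕ (2 ⊗ 1)) = 1

Expand innermost to outermost. Recall ⊕ takes the minimum of its arguments and ⊗ takes their sum. Working out the expression ((2 ⊕ 1) ⊕ (2 ⊗ 1)) gives 1.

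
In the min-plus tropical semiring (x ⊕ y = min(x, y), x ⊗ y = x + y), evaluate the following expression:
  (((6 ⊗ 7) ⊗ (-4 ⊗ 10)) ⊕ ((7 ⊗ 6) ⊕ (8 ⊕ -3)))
(((6 ⊗ 7) ⊗ (-4 ⊗ 10)) ⊕ ((7 ⊗ 6) ⊕ (8 ⊕ -3))) = -3

Expand innermost to outermost. Recall ⊕ takes the minimum of its arguments and ⊗ takes their sum. Working out the expression (((6 ⊗ 7) ⊗ (-4 ⊗ 10)) ⊕ ((7 ⊗ 6) ⊕ (8 ⊕ -3))) gives -3.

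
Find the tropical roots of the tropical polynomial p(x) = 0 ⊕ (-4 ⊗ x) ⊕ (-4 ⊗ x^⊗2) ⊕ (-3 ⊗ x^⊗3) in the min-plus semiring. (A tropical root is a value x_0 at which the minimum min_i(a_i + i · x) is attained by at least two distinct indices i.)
Roots: {-1, 0, 4}

Each tropical root is a break point of the lower envelope of the lines y = a_i + i · x (there are 4 lines, with slopes 0, 1, ..., 3). Only the lines that attain the minimum somewhere contribute to roots; other lines are dominated. Here the surviving (envelope) indices are i = 3, i = 2, i = 1, i = 0.
Intersections between consecutive envelope lines give the roots: for adjacent envelope indices i < j the intersection is x = (a_i − a_j) / (j − i). Reading off the sorted break points: {-1, 0, 4}.
Verification: at each break x_0, at least two indices attain the minimum of min_i(a_i + i · x_0).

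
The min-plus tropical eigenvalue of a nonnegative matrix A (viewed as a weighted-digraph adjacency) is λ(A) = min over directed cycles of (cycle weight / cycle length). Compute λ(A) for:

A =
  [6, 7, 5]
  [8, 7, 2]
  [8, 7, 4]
λ(A) = 4

Enumerate directed cycles and compute their means (weight / length). Sample:
  cycle 0 → 0: weight = 6, length = 1, mean = 6/1 ≈ 6.000
  cycle 1 → 1: weight = 7, length = 1, mean = 7/1 ≈ 7.000
  cycle 2 → 2: weight = 4, length = 1, mean = 4/1 ≈ 4.000
  cycle 0 → 1 → 0: weight = 15, length = 2, mean = 15/2 ≈ 7.500
  cycle 0 → 2 → 0: weight = 13, length = 2, mean = 13/2 ≈ 6.500
  cycle 1 → 0 → 1: weight = 15, length = 2, mean = 15/2 ≈ 7.500
Minimum mean = 4.000, attained e.g. along the cycle 2 → 2 with weight 4 and length 1. So λ(A) = 4/1 = 4.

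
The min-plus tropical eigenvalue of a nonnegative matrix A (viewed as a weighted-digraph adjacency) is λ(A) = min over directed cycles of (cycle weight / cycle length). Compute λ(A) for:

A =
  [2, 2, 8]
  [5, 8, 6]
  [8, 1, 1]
λ(A) = 1

Enumerate directed cycles and compute their means (weight / length). Sample:
  cycle 0 → 0: weight = 2, length = 1, mean = 2/1 ≈ 2.000
  cycle 1 → 1: weight = 8, length = 1, mean = 8/1 ≈ 8.000
  cycle 2 → 2: weight = 1, length = 1, mean = 1/1 ≈ 1.000
  cycle 0 → 1 → 0: weight = 7, length = 2, mean = 7/2 ≈ 3.500
  cycle 0 → 2 → 0: weight = 16, length = 2, mean = 16/2 ≈ 8.000
  cycle 1 → 0 → 1: weight = 7, length = 2, mean = 7/2 ≈ 3.500
Minimum mean = 1.000, attained e.g. along the cycle 2 → 2 with weight 1 and length 1. So λ(A) = 1/1 = 1.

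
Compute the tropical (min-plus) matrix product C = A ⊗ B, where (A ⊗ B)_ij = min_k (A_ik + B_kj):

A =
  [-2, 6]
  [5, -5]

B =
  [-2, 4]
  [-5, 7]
A ⊗ B =
  [-4, 2]
  [-10, 2]

Apply the min-plus product entry-by-entry:
  C[0][0] = min over k of (A[0][0] + B[0][0] = -2 + -2 = -4, A[0][1] + B[1][0] = 6 + -5 = 1) = -4 (attained at k = 0)
  C[0][1] = min over k of (A[0][0] + B[0][1] = -2 + 4 = 2, A[0][1] + B[1][1] = 6 + 7 = 13) = 2 (attained at k = 0)
  C[1][0] = min over k of (A[1][0] + B[0][0] = 5 + -2 = 3, A[1][1] + B[1][0] = -5 + -5 = -10) = -10 (attained at k = 1)
  C[1][1] = min over k of (A[1][0] + B[0][1] = 5 + 4 = 9, A[1][1] + B[1][1] = -5 + 7 = 2) = 2 (attained at k = 1)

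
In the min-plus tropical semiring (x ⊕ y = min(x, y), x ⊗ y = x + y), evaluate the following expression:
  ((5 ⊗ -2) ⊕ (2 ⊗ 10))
((5 ⊗ -2) ⊕ (2 ⊗ 10)) = 3

Expand innermost to outermost. Recall ⊕ takes the minimum of its arguments and ⊗ takes their sum. Working out the expression ((5 ⊗ -2) ⊕ (2 ⊗ 10)) gives 3.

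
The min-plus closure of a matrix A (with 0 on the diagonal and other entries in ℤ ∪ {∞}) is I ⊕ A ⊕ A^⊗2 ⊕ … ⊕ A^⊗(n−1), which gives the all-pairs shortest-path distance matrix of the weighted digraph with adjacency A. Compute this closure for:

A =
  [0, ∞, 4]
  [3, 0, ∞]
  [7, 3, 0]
Closure =
  [0, 7, 4]
  [3, 0, 7]
  [6, 3, 0]

This is the Floyd-Warshall all-pairs shortest-path computation. For each intermediate vertex k = 0, 1, …, 2, update dist[i][j] ← min(dist[i][j], dist[i][k] + dist[k][j]). The final matrix gives, for each (i, j), the minimum total weight of any directed path from i to j (possibly empty when i = j).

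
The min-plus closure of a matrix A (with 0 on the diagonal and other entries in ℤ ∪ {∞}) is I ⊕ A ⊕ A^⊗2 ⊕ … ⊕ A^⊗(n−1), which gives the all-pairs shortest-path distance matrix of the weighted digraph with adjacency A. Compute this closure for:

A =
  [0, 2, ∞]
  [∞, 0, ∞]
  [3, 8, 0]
Closure =
  [0, 2, ∞]
  [∞, 0, ∞]
  [3, 5, 0]

This is the Floyd-Warshall all-pairs shortest-path computation. For each intermediate vertex k = 0, 1, …, 2, update dist[i][j] ← min(dist[i][j], dist[i][k] + dist[k][j]). The final matrix gives, for each (i, j), the minimum total weight of any directed path from i to j (possibly empty when i = j).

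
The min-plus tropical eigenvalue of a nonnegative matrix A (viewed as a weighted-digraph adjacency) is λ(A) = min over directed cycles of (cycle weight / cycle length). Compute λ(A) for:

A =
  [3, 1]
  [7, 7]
λ(A) = 3

Enumerate directed cycles and compute their means (weight / length). Sample:
  cycle 0 → 0: weight = 3, length = 1, mean = 3/1 ≈ 3.000
  cycle 1 → 1: weight = 7, length = 1, mean = 7/1 ≈ 7.000
  cycle 0 → 1 → 0: weight = 8, length = 2, mean = 8/2 ≈ 4.000
  cycle 1 → 0 → 1: weight = 8, length = 2, mean = 8/2 ≈ 4.000
Minimum mean = 3.000, attained e.g. along the cycle 0 → 0 with weight 3 and length 1. So λ(A) = 3/1 = 3.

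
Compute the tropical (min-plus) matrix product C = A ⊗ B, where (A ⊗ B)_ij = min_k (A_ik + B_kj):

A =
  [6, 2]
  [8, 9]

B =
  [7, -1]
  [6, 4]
A ⊗ B =
  [8, 5]
  [15, 7]

Apply the min-plus product entry-by-entry:
  C[0][0] = min over k of (A[0][0] + B[0][0] = 6 + 7 = 13, A[0][1] + B[1][0] = 2 + 6 = 8) = 8 (attained at k = 1)
  C[0][1] = min over k of (A[0][0] + B[0][1] = 6 + -1 = 5, A[0][1] + B[1][1] = 2 + 4 = 6) = 5 (attained at k = 0)
  C[1][0] = min over k of (A[1][0] + B[0][0] = 8 + 7 = 15, A[1][1] + B[1][0] = 9 + 6 = 15) = 15 (attained at k = 0)
  C[1][1] = min over k of (A[1][0] + B[0][1] = 8 + -1 = 7, A[1][1] + B[1][1] = 9 + 4 = 13) = 7 (attained at k = 0)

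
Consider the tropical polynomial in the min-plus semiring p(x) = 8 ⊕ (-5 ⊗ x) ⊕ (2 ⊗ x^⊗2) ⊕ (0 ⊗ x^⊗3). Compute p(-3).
p(-3) = -9

A tropical monomial a ⊗ x^⊗i evaluates to a + i · x. Evaluating each term at x = -3:
  Term 0 contributes 8 + 0 · -3 = 8
  Term 1 contributes -5 + 1 · -3 = -8
  Term 2 contributes 2 + 2 · -3 = -4
  Term 3 contributes 0 + 3 · -3 = -9
p(-3) = ⊕ of these = min[8, -8, -4, -9] = -9.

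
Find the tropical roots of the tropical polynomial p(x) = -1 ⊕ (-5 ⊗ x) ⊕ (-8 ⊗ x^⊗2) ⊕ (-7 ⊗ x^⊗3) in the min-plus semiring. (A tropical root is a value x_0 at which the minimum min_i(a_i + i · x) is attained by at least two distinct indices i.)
Roots: {-1, 3, 4}

Each tropical root is a break point of the lower envelope of the lines y = a_i + i · x (there are 4 lines, with slopes 0, 1, ..., 3). Only the lines that attain the minimum somewhere contribute to roots; other lines are dominated. Here the surviving (envelope) indices are i = 3, i = 2, i = 1, i = 0.
Intersections between consecutive envelope lines give the roots: for adjacent envelope indices i < j the intersection is x = (a_i − a_j) / (j − i). Reading off the sorted break points: {-1, 3, 4}.
Verification: at each break x_0, at least two indices attain the minimum of min_i(a_i + i · x_0).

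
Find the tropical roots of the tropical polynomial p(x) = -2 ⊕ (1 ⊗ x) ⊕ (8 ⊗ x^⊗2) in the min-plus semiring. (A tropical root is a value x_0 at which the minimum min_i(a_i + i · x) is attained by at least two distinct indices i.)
Roots: {-7, -3}

Each tropical root is a break point of the lower envelope of the lines y = a_i + i · x (there are 3 lines, with slopes 0, 1, ..., 2). Only the lines that attain the minimum somewhere contribute to roots; other lines are dominated. Here the surviving (envelope) indices are i = 2, i = 1, i = 0.
Intersections between consecutive envelope lines give the roots: for adjacent envelope indices i < j the intersection is x = (a_i − a_j) / (j − i). Reading off the sorted break points: {-7, -3}.
Verification: at each break x_0, at least two indices attain the minimum of min_i(a_i + i · x_0).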